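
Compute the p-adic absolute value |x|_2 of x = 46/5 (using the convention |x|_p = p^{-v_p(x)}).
|46/5|_2 = 1/2

Step 1 — compute v_2(x) by factoring powers of 2 out of the numerator and denominator: v_2(46/5) = 1. Step 2 — apply |x|_p = p^{-v_p(x)} = 2^{-1} = 1/2.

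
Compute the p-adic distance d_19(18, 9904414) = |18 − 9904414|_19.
d_19(18, 9904414) = 1/2476099

Step 1 — x − y = 18 − 9904414 = -9904396. Step 2 — v_19(-9904396) = 5 (factor: -9904396 = −(19^5 · 4); the sign does not affect v_p). Step 3 — |x − y|_19 = 19^{-5} = 1/2476099.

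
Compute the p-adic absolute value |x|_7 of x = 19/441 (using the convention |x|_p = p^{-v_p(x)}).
|19/441|_7 = 49

Step 1 — compute v_7(x) by factoring powers of 7 out of the numerator and denominator: v_7(19/441) = -2. Step 2 — apply |x|_p = p^{-v_p(x)} = 7^{2} = 49.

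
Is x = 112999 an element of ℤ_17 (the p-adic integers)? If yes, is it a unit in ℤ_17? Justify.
x ∈ ℤ_17 but not a unit; v_17(x) = 3 > 0

ℤ_17 = {x ∈ ℚ_17 : v_17(x) ≥ 0} and ℤ_17^× = {x ∈ ℤ_17 : v_17(x) = 0}. Here v_17(112999) = v_17(num) − v_17(den) = 3; compare against these criteria.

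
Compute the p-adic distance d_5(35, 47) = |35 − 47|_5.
d_5(35, 47) = 1

Step 1 — x − y = 35 − 47 = -12. Step 2 — v_5(-12) = 0 (factor: -12 = −(5^0 · 12); the sign does not affect v_p). Step 3 — |x − y|_5 = 5^{0} = 1.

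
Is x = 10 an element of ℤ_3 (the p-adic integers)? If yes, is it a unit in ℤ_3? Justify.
x ∈ ℤ_3^× (unit); v_3(x) = 0

ℤ_3 = {x ∈ ℚ_3 : v_3(x) ≥ 0} and ℤ_3^× = {x ∈ ℤ_3 : v_3(x) = 0}. Here v_3(10) = v_3(num) − v_3(den) = 0; compare against these criteria.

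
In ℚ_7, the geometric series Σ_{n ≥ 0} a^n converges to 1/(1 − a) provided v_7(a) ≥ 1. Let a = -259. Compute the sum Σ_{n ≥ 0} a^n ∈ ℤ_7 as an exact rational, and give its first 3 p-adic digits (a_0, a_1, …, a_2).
Σ a^n = 1/(1 − a) = 1/260;  first 3 digits = (1, 5, 5)

v_7(a) = 1 ≥ 1, so the series converges in ℤ_7 to 1/(1 − a) = 1/(1 − (-259)) = 1/260. Expand this rational in ℤ_7: compute digits iteratively via d_i = x_i mod 7, x_{i+1} = (x_i − d_i)/7. The first 3 digits are (1, 5, 5).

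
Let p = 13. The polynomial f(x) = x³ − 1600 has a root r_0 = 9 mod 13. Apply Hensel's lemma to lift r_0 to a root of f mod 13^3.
r_2 = 87 (mod 2197)

Hensel: r_{i+1} = r_i − f(r_i)/f′(r_i) mod 13^{i+2}, where f′(x) = 3x². Iterate:
  r_0 = 9 (mod 13)
  r_1 = 87 (mod 169)
  r_2 = 87 (mod 2197)
Final: r = 87 with f(r) ≡ 0 mod 13^3.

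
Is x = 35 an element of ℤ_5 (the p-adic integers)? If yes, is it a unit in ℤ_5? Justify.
x ∈ ℤ_5 but not a unit; v_5(x) = 1 > 0

ℤ_5 = {x ∈ ℚ_5 : v_5(x) ≥ 0} and ℤ_5^× = {x ∈ ℤ_5 : v_5(x) = 0}. Here v_5(35) = v_5(num) − v_5(den) = 1; compare against these criteria.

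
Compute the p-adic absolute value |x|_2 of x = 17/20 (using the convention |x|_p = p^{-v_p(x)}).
|17/20|_2 = 4

Step 1 — compute v_2(x) by factoring powers of 2 out of the numerator and denominator: v_2(17/20) = -2. Step 2 — apply |x|_p = p^{-v_p(x)} = 2^{2} = 4.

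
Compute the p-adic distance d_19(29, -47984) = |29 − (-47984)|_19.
d_19(29, -47984) = 1/6859

Step 1 — x − y = 29 − (-47984) = 48013. Step 2 — v_19(48013) = 3 (factor: 48013 = (19^3 · 7); the sign does not affect v_p). Step 3 — |x − y|_19 = 19^{-3} = 1/6859.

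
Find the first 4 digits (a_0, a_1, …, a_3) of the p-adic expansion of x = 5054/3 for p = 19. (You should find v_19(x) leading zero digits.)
(a_0, …, a_3) = (0, 0, 11, 6)

v_19(5054/3) = 2, so a_0 = ... = a_1 = 0. Factor out: x = 19^2 · u with u = 14/3 a unit in ℤ_19. Expand u iteratively via a_{v+i} = u_i mod 19, u_{i+1} = (u_i − a_{v+i})/19:
  u_0 = 14/3;  a_2 = 11;  u_1 = (u_0 − 11)/19 = -1/3
  u_1 = -1/3;  a_3 = 6;  u_2 = (u_1 − 6)/19 = -1/3
Digits: (0, 0, 11, 6).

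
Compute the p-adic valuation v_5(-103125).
v_5(-103125) = 5

v_5(n) is the largest exponent k such that 5^k divides n. Factor out: -103125 = -5^5 · 33. (Sign doesn't affect v_p.) So v_5(-103125) = 5.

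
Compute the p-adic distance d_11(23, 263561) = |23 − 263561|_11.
d_11(23, 263561) = 1/14641

Step 1 — x − y = 23 − 263561 = -263538. Step 2 — v_11(-263538) = 4 (factor: -263538 = −(11^4 · 18); the sign does not affect v_p). Step 3 — |x − y|_11 = 11^{-4} = 1/14641.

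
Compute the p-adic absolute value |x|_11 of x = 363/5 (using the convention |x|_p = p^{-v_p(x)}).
|363/5|_11 = 1/121

Step 1 — compute v_11(x) by factoring powers of 11 out of the numerator and denominator: v_11(363/5) = 2. Step 2 — apply |x|_p = p^{-v_p(x)} = 11^{-2} = 1/121.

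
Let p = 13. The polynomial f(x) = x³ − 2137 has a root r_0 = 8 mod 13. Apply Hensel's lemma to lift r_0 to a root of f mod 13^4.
r_3 = 15127 (mod 28561)

Hensel: r_{i+1} = r_i − f(r_i)/f′(r_i) mod 13^{i+2}, where f′(x) = 3x². Iterate:
  r_0 = 8 (mod 13)
  r_1 = 86 (mod 169)
  r_2 = 1945 (mod 2197)
  r_3 = 15127 (mod 28561)
Final: r = 15127 with f(r) ≡ 0 mod 13^4.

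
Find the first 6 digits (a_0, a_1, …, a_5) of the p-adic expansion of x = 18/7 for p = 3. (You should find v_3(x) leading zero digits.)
(a_0, …, a_5) = (0, 0, 2, 2, 0, 1)

v_3(18/7) = 2, so a_0 = ... = a_1 = 0. Factor out: x = 3^2 · u with u = 2/7 a unit in ℤ_3. Expand u iteratively via a_{v+i} = u_i mod 3, u_{i+1} = (u_i − a_{v+i})/3:
  u_0 = 2/7;  a_2 = 2;  u_1 = (u_0 − 2)/3 = -4/7
  u_1 = -4/7;  a_3 = 2;  u_2 = (u_1 − 2)/3 = -6/7
  u_2 = -6/7;  a_4 = 0;  u_3 = (u_2 − 0)/3 = -2/7
  u_3 = -2/7;  a_5 = 1;  u_4 = (u_3 − 1)/3 = -3/7
Digits: (0, 0, 2, 2, 0, 1).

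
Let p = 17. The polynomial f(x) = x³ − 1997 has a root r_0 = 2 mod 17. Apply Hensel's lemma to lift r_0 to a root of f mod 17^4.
r_3 = 17291 (mod 83521)

Hensel: r_{i+1} = r_i − f(r_i)/f′(r_i) mod 17^{i+2}, where f′(x) = 3x². Iterate:
  r_0 = 2 (mod 17)
  r_1 = 240 (mod 289)
  r_2 = 2552 (mod 4913)
  r_3 = 17291 (mod 83521)
Final: r = 17291 with f(r) ≡ 0 mod 17^4.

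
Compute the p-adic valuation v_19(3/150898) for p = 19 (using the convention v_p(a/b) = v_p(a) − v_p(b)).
v_19(3/150898) = -3

Factor powers of 19 from the numerator and denominator of the reduced fraction: 3 = 19^0 · 3 and 150898 = 19^3 · 22. Apply v_p(a/b) = v_p(a) − v_p(b): v_19(3/150898) = 0 − 3 = -3.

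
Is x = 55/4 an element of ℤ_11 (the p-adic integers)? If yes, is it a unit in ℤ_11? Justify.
x ∈ ℤ_11 but not a unit; v_11(x) = 1 > 0

ℤ_11 = {x ∈ ℚ_11 : v_11(x) ≥ 0} and ℤ_11^× = {x ∈ ℤ_11 : v_11(x) = 0}. Here v_11(55/4) = v_11(num) − v_11(den) = 1; compare against these criteria.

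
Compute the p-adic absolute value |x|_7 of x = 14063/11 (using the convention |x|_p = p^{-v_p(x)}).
|14063/11|_7 = 1/343

Step 1 — compute v_7(x) by factoring powers of 7 out of the numerator and denominator: v_7(14063/11) = 3. Step 2 — apply |x|_p = p^{-v_p(x)} = 7^{-3} = 1/343.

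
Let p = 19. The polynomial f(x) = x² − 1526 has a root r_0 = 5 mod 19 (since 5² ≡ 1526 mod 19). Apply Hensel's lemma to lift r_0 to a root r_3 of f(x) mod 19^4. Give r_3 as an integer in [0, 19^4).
r_3 = 118888 (mod 130321)

Hensel's recurrence: r_{i+1} = r_i − f(r_i)·(f′(r_i))^{-1} mod 19^{i+2}, with f′(x) = 2x. Iterate:
  r_0 = 5 (mod 19)
  r_1 = 119 (mod 361)
  r_2 = 2285 (mod 6859)
  r_3 = 118888 (mod 130321)
Final: r_3 = 118888, and one checks f(r_3) ≡ 0 mod 19^4.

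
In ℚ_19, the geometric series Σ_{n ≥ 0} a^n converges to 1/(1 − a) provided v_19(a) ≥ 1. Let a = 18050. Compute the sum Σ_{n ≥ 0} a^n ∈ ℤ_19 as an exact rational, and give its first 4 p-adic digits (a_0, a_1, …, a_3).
Σ a^n = 1/(1 − a) = -1/18049;  first 4 digits = (1, 0, 12, 2)

v_19(a) = 2 ≥ 1, so the series converges in ℤ_19 to 1/(1 − a) = 1/(1 − 18050) = -1/18049. Expand this rational in ℤ_19: compute digits iteratively via d_i = x_i mod 19, x_{i+1} = (x_i − d_i)/19. The first 4 digits are (1, 0, 12, 2).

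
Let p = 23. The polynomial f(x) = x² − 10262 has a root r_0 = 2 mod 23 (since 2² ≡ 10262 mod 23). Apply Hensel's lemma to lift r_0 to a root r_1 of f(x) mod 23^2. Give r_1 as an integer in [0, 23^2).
r_1 = 186 (mod 529)

Hensel's recurrence: r_{i+1} = r_i − f(r_i)·(f′(r_i))^{-1} mod 23^{i+2}, with f′(x) = 2x. Iterate:
  r_0 = 2 (mod 23)
  r_1 = 186 (mod 529)
Final: r_1 = 186, and one checks f(r_1) ≡ 0 mod 23^2.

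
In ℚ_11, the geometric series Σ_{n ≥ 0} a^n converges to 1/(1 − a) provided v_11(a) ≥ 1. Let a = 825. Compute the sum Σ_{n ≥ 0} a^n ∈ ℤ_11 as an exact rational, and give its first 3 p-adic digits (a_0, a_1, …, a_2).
Σ a^n = 1/(1 − a) = -1/824;  first 3 digits = (1, 9, 10)

v_11(a) = 1 ≥ 1, so the series converges in ℤ_11 to 1/(1 − a) = 1/(1 − 825) = -1/824. Expand this rational in ℤ_11: compute digits iteratively via d_i = x_i mod 11, x_{i+1} = (x_i − d_i)/11. The first 3 digits are (1, 9, 10).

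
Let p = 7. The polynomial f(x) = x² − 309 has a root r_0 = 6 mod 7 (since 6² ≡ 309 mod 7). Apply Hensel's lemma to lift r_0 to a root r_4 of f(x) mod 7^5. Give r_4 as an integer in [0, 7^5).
r_4 = 12732 (mod 16807)

Hensel's recurrence: r_{i+1} = r_i − f(r_i)·(f′(r_i))^{-1} mod 7^{i+2}, with f′(x) = 2x. Iterate:
  r_0 = 6 (mod 7)
  r_1 = 41 (mod 49)
  r_2 = 41 (mod 343)
  r_3 = 727 (mod 2401)
  r_4 = 12732 (mod 16807)
Final: r_4 = 12732, and one checks f(r_4) ≡ 0 mod 7^5.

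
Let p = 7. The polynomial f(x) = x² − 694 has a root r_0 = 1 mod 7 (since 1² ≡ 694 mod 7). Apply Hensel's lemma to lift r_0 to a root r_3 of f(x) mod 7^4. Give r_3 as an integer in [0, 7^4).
r_3 = 813 (mod 2401)

Hensel's recurrence: r_{i+1} = r_i − f(r_i)·(f′(r_i))^{-1} mod 7^{i+2}, with f′(x) = 2x. Iterate:
  r_0 = 1 (mod 7)
  r_1 = 29 (mod 49)
  r_2 = 127 (mod 343)
  r_3 = 813 (mod 2401)
Final: r_3 = 813, and one checks f(r_3) ≡ 0 mod 7^4.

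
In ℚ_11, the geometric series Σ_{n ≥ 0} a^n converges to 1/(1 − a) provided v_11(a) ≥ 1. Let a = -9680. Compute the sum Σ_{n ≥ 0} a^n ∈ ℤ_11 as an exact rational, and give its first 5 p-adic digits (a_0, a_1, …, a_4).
Σ a^n = 1/(1 − a) = 1/9681;  first 5 digits = (1, 0, 8, 3, 8)

v_11(a) = 2 ≥ 1, so the series converges in ℤ_11 to 1/(1 − a) = 1/(1 − (-9680)) = 1/9681. Expand this rational in ℤ_11: compute digits iteratively via d_i = x_i mod 11, x_{i+1} = (x_i − d_i)/11. The first 5 digits are (1, 0, 8, 3, 8).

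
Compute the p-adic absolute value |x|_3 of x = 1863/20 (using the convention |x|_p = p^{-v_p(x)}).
|1863/20|_3 = 1/81

Step 1 — compute v_3(x) by factoring powers of 3 out of the numerator and denominator: v_3(1863/20) = 4. Step 2 — apply |x|_p = p^{-v_p(x)} = 3^{-4} = 1/81.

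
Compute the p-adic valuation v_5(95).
v_5(95) = 1

v_5(n) is the largest exponent k such that 5^k divides n. Factor out: 95 = 5^1 · 19. (Sign doesn't affect v_p.) So v_5(95) = 1.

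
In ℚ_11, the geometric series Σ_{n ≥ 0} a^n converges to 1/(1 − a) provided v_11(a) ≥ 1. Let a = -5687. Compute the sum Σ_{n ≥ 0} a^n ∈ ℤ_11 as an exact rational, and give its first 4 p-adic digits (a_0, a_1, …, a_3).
Σ a^n = 1/(1 − a) = 1/5688;  first 4 digits = (1, 0, 8, 6)

v_11(a) = 2 ≥ 1, so the series converges in ℤ_11 to 1/(1 − a) = 1/(1 − (-5687)) = 1/5688. Expand this rational in ℤ_11: compute digits iteratively via d_i = x_i mod 11, x_{i+1} = (x_i − d_i)/11. The first 4 digits are (1, 0, 8, 6).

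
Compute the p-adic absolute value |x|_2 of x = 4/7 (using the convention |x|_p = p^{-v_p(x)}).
|4/7|_2 = 1/4

Step 1 — compute v_2(x) by factoring powers of 2 out of the numerator and denominator: v_2(4/7) = 2. Step 2 — apply |x|_p = p^{-v_p(x)} = 2^{-2} = 1/4.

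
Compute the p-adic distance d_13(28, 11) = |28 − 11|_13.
d_13(28, 11) = 1

Step 1 — x − y = 28 − 11 = 17. Step 2 — v_13(17) = 0 (factor: 17 = (13^0 · 17); the sign does not affect v_p). Step 3 — |x − y|_13 = 13^{0} = 1.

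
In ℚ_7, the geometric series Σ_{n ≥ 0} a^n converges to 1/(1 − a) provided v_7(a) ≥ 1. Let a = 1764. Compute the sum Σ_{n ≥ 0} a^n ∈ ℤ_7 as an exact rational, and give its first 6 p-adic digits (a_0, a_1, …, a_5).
Σ a^n = 1/(1 − a) = -1/1763;  first 6 digits = (1, 0, 1, 5, 1, 3)

v_7(a) = 2 ≥ 1, so the series converges in ℤ_7 to 1/(1 − a) = 1/(1 − 1764) = -1/1763. Expand this rational in ℤ_7: compute digits iteratively via d_i = x_i mod 7, x_{i+1} = (x_i − d_i)/7. The first 6 digits are (1, 0, 1, 5, 1, 3).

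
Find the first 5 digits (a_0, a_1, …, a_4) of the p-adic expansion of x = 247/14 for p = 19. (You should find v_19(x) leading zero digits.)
(a_0, …, a_4) = (0, 5, 12, 17, 14)

v_19(247/14) = 1, so a_0 = ... = a_0 = 0. Factor out: x = 19^1 · u with u = 13/14 a unit in ℤ_19. Expand u iteratively via a_{v+i} = u_i mod 19, u_{i+1} = (u_i − a_{v+i})/19:
  u_0 = 13/14;  a_1 = 5;  u_1 = (u_0 − 5)/19 = -3/14
  u_1 = -3/14;  a_2 = 12;  u_2 = (u_1 − 12)/19 = -9/14
  u_2 = -9/14;  a_3 = 17;  u_3 = (u_2 − 17)/19 = -13/14
  u_3 = -13/14;  a_4 = 14;  u_4 = (u_3 − 14)/19 = -11/14
Digits: (0, 5, 12, 17, 14).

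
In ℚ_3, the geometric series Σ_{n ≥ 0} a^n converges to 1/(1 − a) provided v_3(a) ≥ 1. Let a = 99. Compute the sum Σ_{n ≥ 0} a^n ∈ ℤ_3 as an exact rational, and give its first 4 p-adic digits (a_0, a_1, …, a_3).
Σ a^n = 1/(1 − a) = -1/98;  first 4 digits = (1, 0, 2, 0)

v_3(a) = 2 ≥ 1, so the series converges in ℤ_3 to 1/(1 − a) = 1/(1 − 99) = -1/98. Expand this rational in ℤ_3: compute digits iteratively via d_i = x_i mod 3, x_{i+1} = (x_i − d_i)/3. The first 4 digits are (1, 0, 2, 0).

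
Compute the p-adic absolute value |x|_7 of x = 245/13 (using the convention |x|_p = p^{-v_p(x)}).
|245/13|_7 = 1/49

Step 1 — compute v_7(x) by factoring powers of 7 out of the numerator and denominator: v_7(245/13) = 2. Step 2 — apply |x|_p = p^{-v_p(x)} = 7^{-2} = 1/49.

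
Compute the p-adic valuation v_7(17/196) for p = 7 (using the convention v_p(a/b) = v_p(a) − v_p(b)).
v_7(17/196) = -2

Factor powers of 7 from the numerator and denominator of the reduced fraction: 17 = 7^0 · 17 and 196 = 7^2 · 4. Apply v_p(a/b) = v_p(a) − v_p(b): v_7(17/196) = 0 − 2 = -2.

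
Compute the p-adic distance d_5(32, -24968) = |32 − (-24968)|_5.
d_5(32, -24968) = 1/3125

Step 1 — x − y = 32 − (-24968) = 25000. Step 2 — v_5(25000) = 5 (factor: 25000 = (5^5 · 8); the sign does not affect v_p). Step 3 — |x − y|_5 = 5^{-5} = 1/3125.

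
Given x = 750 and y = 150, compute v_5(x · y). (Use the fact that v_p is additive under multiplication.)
v_5(112500) = 5

v_p(x) = 3 (factor: 750 = 5^3 · 6); v_p(y) = 2 (factor: 150 = 5^2 · 6). Additivity: v_p(xy) = v_p(x) + v_p(y) = 3 + 2 = 5. (Direct check: xy = 112500 = 5^5 · (36).)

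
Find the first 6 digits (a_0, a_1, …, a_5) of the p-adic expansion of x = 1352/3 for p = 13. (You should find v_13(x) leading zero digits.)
(a_0, …, a_5) = (0, 0, 7, 4, 4, 4)

v_13(1352/3) = 2, so a_0 = ... = a_1 = 0. Factor out: x = 13^2 · u with u = 8/3 a unit in ℤ_13. Expand u iteratively via a_{v+i} = u_i mod 13, u_{i+1} = (u_i − a_{v+i})/13:
  u_0 = 8/3;  a_2 = 7;  u_1 = (u_0 − 7)/13 = -1/3
  u_1 = -1/3;  a_3 = 4;  u_2 = (u_1 − 4)/13 = -1/3
  u_2 = -1/3;  a_4 = 4;  u_3 = (u_2 − 4)/13 = -1/3
  u_3 = -1/3;  a_5 = 4;  u_4 = (u_3 − 4)/13 = -1/3
Digits: (0, 0, 7, 4, 4, 4).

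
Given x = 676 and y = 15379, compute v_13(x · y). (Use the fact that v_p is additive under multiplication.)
v_13(10396204) = 5

v_p(x) = 2 (factor: 676 = 13^2 · 4); v_p(y) = 3 (factor: 15379 = 13^3 · 7). Additivity: v_p(xy) = v_p(x) + v_p(y) = 2 + 3 = 5. (Direct check: xy = 10396204 = 13^5 · (28).)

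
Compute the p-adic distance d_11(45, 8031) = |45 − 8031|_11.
d_11(45, 8031) = 1/1331

Step 1 — x − y = 45 − 8031 = -7986. Step 2 — v_11(-7986) = 3 (factor: -7986 = −(11^3 · 6); the sign does not affect v_p). Step 3 — |x − y|_11 = 11^{-3} = 1/1331.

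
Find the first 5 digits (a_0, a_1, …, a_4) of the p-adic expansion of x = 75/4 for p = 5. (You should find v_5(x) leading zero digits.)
(a_0, …, a_4) = (0, 0, 2, 1, 1)

v_5(75/4) = 2, so a_0 = ... = a_1 = 0. Factor out: x = 5^2 · u with u = 3/4 a unit in ℤ_5. Expand u iteratively via a_{v+i} = u_i mod 5, u_{i+1} = (u_i − a_{v+i})/5:
  u_0 = 3/4;  a_2 = 2;  u_1 = (u_0 − 2)/5 = -1/4
  u_1 = -1/4;  a_3 = 1;  u_2 = (u_1 − 1)/5 = -1/4
  u_2 = -1/4;  a_4 = 1;  u_3 = (u_2 − 1)/5 = -1/4
Digits: (0, 0, 2, 1, 1).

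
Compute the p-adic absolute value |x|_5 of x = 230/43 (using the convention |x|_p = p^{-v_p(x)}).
|230/43|_5 = 1/5

Step 1 — compute v_5(x) by factoring powers of 5 out of the numerator and denominator: v_5(230/43) = 1. Step 2 — apply |x|_p = p^{-v_p(x)} = 5^{-1} = 1/5.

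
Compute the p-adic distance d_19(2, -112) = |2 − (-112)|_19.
d_19(2, -112) = 1/19

Step 1 — x − y = 2 − (-112) = 114. Step 2 — v_19(114) = 1 (factor: 114 = (19^1 · 6); the sign does not affect v_p). Step 3 — |x − y|_19 = 19^{-1} = 1/19.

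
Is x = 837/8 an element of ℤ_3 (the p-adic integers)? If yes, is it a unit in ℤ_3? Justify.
x ∈ ℤ_3 but not a unit; v_3(x) = 3 > 0

ℤ_3 = {x ∈ ℚ_3 : v_3(x) ≥ 0} and ℤ_3^× = {x ∈ ℤ_3 : v_3(x) = 0}. Here v_3(837/8) = v_3(num) − v_3(den) = 3; compare against these criteria.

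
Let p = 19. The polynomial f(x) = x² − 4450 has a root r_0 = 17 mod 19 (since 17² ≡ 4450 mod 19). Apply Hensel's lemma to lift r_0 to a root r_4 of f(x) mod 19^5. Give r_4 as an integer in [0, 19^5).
r_4 = 1325020 (mod 2476099)

Hensel's recurrence: r_{i+1} = r_i − f(r_i)·(f′(r_i))^{-1} mod 19^{i+2}, with f′(x) = 2x. Iterate:
  r_0 = 17 (mod 19)
  r_1 = 150 (mod 361)
  r_2 = 1233 (mod 6859)
  r_3 = 21810 (mod 130321)
  r_4 = 1325020 (mod 2476099)
Final: r_4 = 1325020, and one checks f(r_4) ≡ 0 mod 19^5.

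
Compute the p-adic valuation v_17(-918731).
v_17(-918731) = 4

v_17(n) is the largest exponent k such that 17^k divides n. Factor out: -918731 = -17^4 · 11. (Sign doesn't affect v_p.) So v_17(-918731) = 4.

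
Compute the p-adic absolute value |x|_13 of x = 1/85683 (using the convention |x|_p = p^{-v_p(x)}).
|1/85683|_13 = 28561

Step 1 — compute v_13(x) by factoring powers of 13 out of the numerator and denominator: v_13(1/85683) = -4. Step 2 — apply |x|_p = p^{-v_p(x)} = 13^{4} = 28561.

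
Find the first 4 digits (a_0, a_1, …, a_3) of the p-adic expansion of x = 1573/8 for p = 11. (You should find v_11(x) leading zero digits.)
(a_0, …, a_3) = (0, 0, 3, 4)

v_11(1573/8) = 2, so a_0 = ... = a_1 = 0. Factor out: x = 11^2 · u with u = 13/8 a unit in ℤ_11. Expand u iteratively via a_{v+i} = u_i mod 11, u_{i+1} = (u_i − a_{v+i})/11:
  u_0 = 13/8;  a_2 = 3;  u_1 = (u_0 − 3)/11 = -1/8
  u_1 = -1/8;  a_3 = 4;  u_2 = (u_1 − 4)/11 = -3/8
Digits: (0, 0, 3, 4).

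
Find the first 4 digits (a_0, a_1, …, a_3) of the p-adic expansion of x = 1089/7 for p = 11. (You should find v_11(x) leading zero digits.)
(a_0, …, a_3) = (0, 0, 6, 9)

v_11(1089/7) = 2, so a_0 = ... = a_1 = 0. Factor out: x = 11^2 · u with u = 9/7 a unit in ℤ_11. Expand u iteratively via a_{v+i} = u_i mod 11, u_{i+1} = (u_i − a_{v+i})/11:
  u_0 = 9/7;  a_2 = 6;  u_1 = (u_0 − 6)/11 = -3/7
  u_1 = -3/7;  a_3 = 9;  u_2 = (u_1 − 9)/11 = -6/7
Digits: (0, 0, 6, 9).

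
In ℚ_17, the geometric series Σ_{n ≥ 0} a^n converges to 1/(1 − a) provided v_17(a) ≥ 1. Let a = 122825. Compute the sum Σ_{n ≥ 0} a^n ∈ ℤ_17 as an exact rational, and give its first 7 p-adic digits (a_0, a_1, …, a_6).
Σ a^n = 1/(1 − a) = -1/122824;  first 7 digits = (1, 0, 0, 8, 1, 0, 13)

v_17(a) = 3 ≥ 1, so the series converges in ℤ_17 to 1/(1 − a) = 1/(1 − 122825) = -1/122824. Expand this rational in ℤ_17: compute digits iteratively via d_i = x_i mod 17, x_{i+1} = (x_i − d_i)/17. The first 7 digits are (1, 0, 0, 8, 1, 0, 13).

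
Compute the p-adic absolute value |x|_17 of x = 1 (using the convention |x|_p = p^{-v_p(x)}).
|1|_17 = 1

Step 1 — compute v_17(x) by factoring powers of 17 out of the numerator and denominator: v_17(1) = 0. Step 2 — apply |x|_p = p^{-v_p(x)} = 17^{0} = 1.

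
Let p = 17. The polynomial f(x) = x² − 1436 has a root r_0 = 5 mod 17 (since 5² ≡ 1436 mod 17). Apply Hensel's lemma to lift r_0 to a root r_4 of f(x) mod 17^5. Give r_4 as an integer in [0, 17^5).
r_4 = 205076 (mod 1419857)

Hensel's recurrence: r_{i+1} = r_i − f(r_i)·(f′(r_i))^{-1} mod 17^{i+2}, with f′(x) = 2x. Iterate:
  r_0 = 5 (mod 17)
  r_1 = 175 (mod 289)
  r_2 = 3643 (mod 4913)
  r_3 = 38034 (mod 83521)
  r_4 = 205076 (mod 1419857)
Final: r_4 = 205076, and one checks f(r_4) ≡ 0 mod 17^5.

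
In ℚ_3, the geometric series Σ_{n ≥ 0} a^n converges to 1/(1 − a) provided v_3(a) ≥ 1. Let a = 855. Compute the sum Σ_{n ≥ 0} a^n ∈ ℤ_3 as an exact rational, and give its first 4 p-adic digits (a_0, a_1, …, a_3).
Σ a^n = 1/(1 − a) = -1/854;  first 4 digits = (1, 0, 2, 1)

v_3(a) = 2 ≥ 1, so the series converges in ℤ_3 to 1/(1 − a) = 1/(1 − 855) = -1/854. Expand this rational in ℤ_3: compute digits iteratively via d_i = x_i mod 3, x_{i+1} = (x_i − d_i)/3. The first 4 digits are (1, 0, 2, 1).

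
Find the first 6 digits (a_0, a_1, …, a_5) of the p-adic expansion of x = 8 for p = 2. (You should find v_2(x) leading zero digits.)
(a_0, …, a_5) = (0, 0, 0, 1, 0, 0)

v_2(8) = 3, so a_0 = ... = a_2 = 0. Factor out: x = 2^3 · u with u = 1 a unit in ℤ_2. Expand u iteratively via a_{v+i} = u_i mod 2, u_{i+1} = (u_i − a_{v+i})/2:
  u_0 = 1;  a_3 = 1;  u_1 = (u_0 − 1)/2 = 0
  u_1 = 0;  a_4 = 0;  u_2 = (u_1 − 0)/2 = 0
  u_2 = 0;  a_5 = 0;  u_3 = (u_2 − 0)/2 = 0
Digits: (0, 0, 0, 1, 0, 0).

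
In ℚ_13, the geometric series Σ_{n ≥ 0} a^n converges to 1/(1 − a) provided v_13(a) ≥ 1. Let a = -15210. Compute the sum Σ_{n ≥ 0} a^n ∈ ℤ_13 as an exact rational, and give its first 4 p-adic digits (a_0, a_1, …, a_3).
Σ a^n = 1/(1 − a) = 1/15211;  first 4 digits = (1, 0, 1, 6)

v_13(a) = 2 ≥ 1, so the series converges in ℤ_13 to 1/(1 − a) = 1/(1 − (-15210)) = 1/15211. Expand this rational in ℤ_13: compute digits iteratively via d_i = x_i mod 13, x_{i+1} = (x_i − d_i)/13. The first 4 digits are (1, 0, 1, 6).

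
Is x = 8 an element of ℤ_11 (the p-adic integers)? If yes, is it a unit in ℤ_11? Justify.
x ∈ ℤ_11^× (unit); v_11(x) = 0

ℤ_11 = {x ∈ ℚ_11 : v_11(x) ≥ 0} and ℤ_11^× = {x ∈ ℤ_11 : v_11(x) = 0}. Here v_11(8) = v_11(num) − v_11(den) = 0; compare against these criteria.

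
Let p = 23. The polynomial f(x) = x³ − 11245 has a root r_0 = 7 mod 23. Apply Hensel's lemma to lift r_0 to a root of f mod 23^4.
r_3 = 251788 (mod 279841)

Hensel: r_{i+1} = r_i − f(r_i)/f′(r_i) mod 23^{i+2}, where f′(x) = 3x². Iterate:
  r_0 = 7 (mod 23)
  r_1 = 513 (mod 529)
  r_2 = 8448 (mod 12167)
  r_3 = 251788 (mod 279841)
Final: r = 251788 with f(r) ≡ 0 mod 23^4.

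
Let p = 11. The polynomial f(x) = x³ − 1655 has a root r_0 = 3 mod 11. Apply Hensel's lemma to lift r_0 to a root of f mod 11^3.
r_2 = 861 (mod 1331)

Hensel: r_{i+1} = r_i − f(r_i)/f′(r_i) mod 11^{i+2}, where f′(x) = 3x². Iterate:
  r_0 = 3 (mod 11)
  r_1 = 14 (mod 121)
  r_2 = 861 (mod 1331)
Final: r = 861 with f(r) ≡ 0 mod 11^3.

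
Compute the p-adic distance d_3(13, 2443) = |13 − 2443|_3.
d_3(13, 2443) = 1/243

Step 1 — x − y = 13 − 2443 = -2430. Step 2 — v_3(-2430) = 5 (factor: -2430 = −(3^5 · 10); the sign does not affect v_p). Step 3 — |x − y|_3 = 3^{-5} = 1/243.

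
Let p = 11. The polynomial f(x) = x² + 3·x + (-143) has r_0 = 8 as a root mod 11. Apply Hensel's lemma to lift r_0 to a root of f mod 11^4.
r_3 = 11404 (mod 14641)

Hensel: r_{i+1} = r_i − f(r_i)·(f′(r_i))^{-1} mod 11^{i+2}, f′(x) = 2x + 3. Iterate:
  r_0 = 8 (mod 11)
  r_1 = 30 (mod 121)
  r_2 = 756 (mod 1331)
  r_3 = 11404 (mod 14641)
Final: r = 11404 satisfies f(r) ≡ 0 mod 11^4.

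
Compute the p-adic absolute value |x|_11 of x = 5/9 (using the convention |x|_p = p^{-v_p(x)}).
|5/9|_11 = 1

Step 1 — compute v_11(x) by factoring powers of 11 out of the numerator and denominator: v_11(5/9) = 0. Step 2 — apply |x|_p = p^{-v_p(x)} = 11^{0} = 1.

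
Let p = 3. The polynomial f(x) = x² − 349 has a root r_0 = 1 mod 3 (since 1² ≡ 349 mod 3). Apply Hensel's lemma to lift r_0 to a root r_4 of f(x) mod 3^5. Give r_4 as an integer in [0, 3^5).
r_4 = 157 (mod 243)

Hensel's recurrence: r_{i+1} = r_i − f(r_i)·(f′(r_i))^{-1} mod 3^{i+2}, with f′(x) = 2x. Iterate:
  r_0 = 1 (mod 3)
  r_1 = 4 (mod 9)
  r_2 = 22 (mod 27)
  r_3 = 76 (mod 81)
  r_4 = 157 (mod 243)
Final: r_4 = 157, and one checks f(r_4) ≡ 0 mod 3^5.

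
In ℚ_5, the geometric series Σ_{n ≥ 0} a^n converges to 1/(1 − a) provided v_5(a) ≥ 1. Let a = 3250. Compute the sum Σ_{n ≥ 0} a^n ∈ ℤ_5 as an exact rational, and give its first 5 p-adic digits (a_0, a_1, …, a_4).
Σ a^n = 1/(1 − a) = -1/3249;  first 5 digits = (1, 0, 0, 1, 0)

v_5(a) = 3 ≥ 1, so the series converges in ℤ_5 to 1/(1 − a) = 1/(1 − 3250) = -1/3249. Expand this rational in ℤ_5: compute digits iteratively via d_i = x_i mod 5, x_{i+1} = (x_i − d_i)/5. The first 5 digits are (1, 0, 0, 1, 0).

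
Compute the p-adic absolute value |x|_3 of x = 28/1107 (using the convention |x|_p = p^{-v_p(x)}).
|28/1107|_3 = 27

Step 1 — compute v_3(x) by factoring powers of 3 out of the numerator and denominator: v_3(28/1107) = -3. Step 2 — apply |x|_p = p^{-v_p(x)} = 3^{3} = 27.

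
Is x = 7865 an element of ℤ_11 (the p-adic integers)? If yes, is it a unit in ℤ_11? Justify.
x ∈ ℤ_11 but not a unit; v_11(x) = 2 > 0

ℤ_11 = {x ∈ ℚ_11 : v_11(x) ≥ 0} and ℤ_11^× = {x ∈ ℤ_11 : v_11(x) = 0}. Here v_11(7865) = v_11(num) − v_11(den) = 2; compare against these criteria.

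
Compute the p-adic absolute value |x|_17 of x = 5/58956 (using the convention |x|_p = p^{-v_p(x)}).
|5/58956|_17 = 4913

Step 1 — compute v_17(x) by factoring powers of 17 out of the numerator and denominator: v_17(5/58956) = -3. Step 2 — apply |x|_p = p^{-v_p(x)} = 17^{3} = 4913.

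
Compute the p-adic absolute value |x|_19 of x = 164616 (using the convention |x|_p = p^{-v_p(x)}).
|164616|_19 = 1/6859

Step 1 — compute v_19(x) by factoring powers of 19 out of the numerator and denominator: v_19(164616) = 3. Step 2 — apply |x|_p = p^{-v_p(x)} = 19^{-3} = 1/6859.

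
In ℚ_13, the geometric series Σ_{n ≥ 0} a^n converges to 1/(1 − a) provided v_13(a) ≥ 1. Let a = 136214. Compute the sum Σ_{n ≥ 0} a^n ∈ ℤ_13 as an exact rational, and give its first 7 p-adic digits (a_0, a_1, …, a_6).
Σ a^n = 1/(1 − a) = -1/136213;  first 7 digits = (1, 0, 0, 10, 4, 0, 9)

v_13(a) = 3 ≥ 1, so the series converges in ℤ_13 to 1/(1 − a) = 1/(1 − 136214) = -1/136213. Expand this rational in ℤ_13: compute digits iteratively via d_i = x_i mod 13, x_{i+1} = (x_i − d_i)/13. The first 7 digits are (1, 0, 0, 10, 4, 0, 9).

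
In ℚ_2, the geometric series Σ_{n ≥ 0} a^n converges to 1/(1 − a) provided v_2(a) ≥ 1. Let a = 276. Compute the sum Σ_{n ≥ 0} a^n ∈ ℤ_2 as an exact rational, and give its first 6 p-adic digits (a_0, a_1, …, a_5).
Σ a^n = 1/(1 − a) = -1/275;  first 6 digits = (1, 0, 1, 0, 0, 1)

v_2(a) = 2 ≥ 1, so the series converges in ℤ_2 to 1/(1 − a) = 1/(1 − 276) = -1/275. Expand this rational in ℤ_2: compute digits iteratively via d_i = x_i mod 2, x_{i+1} = (x_i − d_i)/2. The first 6 digits are (1, 0, 1, 0, 0, 1).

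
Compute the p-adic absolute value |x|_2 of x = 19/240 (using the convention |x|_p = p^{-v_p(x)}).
|19/240|_2 = 16

Step 1 — compute v_2(x) by factoring powers of 2 out of the numerator and denominator: v_2(19/240) = -4. Step 2 — apply |x|_p = p^{-v_p(x)} = 2^{4} = 16.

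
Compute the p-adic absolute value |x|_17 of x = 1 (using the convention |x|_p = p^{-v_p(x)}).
|1|_17 = 1

Step 1 — compute v_17(x) by factoring powers of 17 out of the numerator and denominator: v_17(1) = 0. Step 2 — apply |x|_p = p^{-v_p(x)} = 17^{0} = 1.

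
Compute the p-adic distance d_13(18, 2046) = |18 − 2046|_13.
d_13(18, 2046) = 1/169

Step 1 — x − y = 18 − 2046 = -2028. Step 2 — v_13(-2028) = 2 (factor: -2028 = −(13^2 · 12); the sign does not affect v_p). Step 3 — |x − y|_13 = 13^{-2} = 1/169.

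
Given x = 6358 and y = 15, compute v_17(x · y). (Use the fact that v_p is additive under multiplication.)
v_17(95370) = 2

v_p(x) = 2 (factor: 6358 = 17^2 · 22); v_p(y) = 0 (factor: 15 = 17^0 · 15). Additivity: v_p(xy) = v_p(x) + v_p(y) = 2 + 0 = 2. (Direct check: xy = 95370 = 17^2 · (330).)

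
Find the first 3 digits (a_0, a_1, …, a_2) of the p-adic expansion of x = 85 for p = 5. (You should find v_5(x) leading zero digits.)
(a_0, …, a_2) = (0, 2, 3)

v_5(85) = 1, so a_0 = ... = a_0 = 0. Factor out: x = 5^1 · u with u = 17 a unit in ℤ_5. Expand u iteratively via a_{v+i} = u_i mod 5, u_{i+1} = (u_i − a_{v+i})/5:
  u_0 = 17;  a_1 = 2;  u_1 = (u_0 − 2)/5 = 3
  u_1 = 3;  a_2 = 3;  u_2 = (u_1 − 3)/5 = 0
Digits: (0, 2, 3).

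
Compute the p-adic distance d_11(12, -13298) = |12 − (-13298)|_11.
d_11(12, -13298) = 1/1331

Step 1 — x − y = 12 − (-13298) = 13310. Step 2 — v_11(13310) = 3 (factor: 13310 = (11^3 · 10); the sign does not affect v_p). Step 3 — |x − y|_11 = 11^{-3} = 1/1331.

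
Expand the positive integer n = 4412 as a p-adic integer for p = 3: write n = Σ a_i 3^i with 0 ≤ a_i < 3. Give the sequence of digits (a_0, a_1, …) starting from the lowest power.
(a_0, a_1, …) = (2, 0, 1, 1, 0, 0, 0, 2)

Repeated division by 3 gives the digits low-to-high: 4412 = 2 + 1·3^2 + 1·3^3 + 2·3^7. Digit sequence: (2, 0, 1, 1, 0, 0, 0, 2).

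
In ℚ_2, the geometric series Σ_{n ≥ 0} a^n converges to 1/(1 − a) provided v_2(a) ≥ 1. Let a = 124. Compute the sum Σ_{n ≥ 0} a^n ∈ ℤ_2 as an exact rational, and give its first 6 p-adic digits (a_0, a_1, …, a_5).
Σ a^n = 1/(1 − a) = -1/123;  first 6 digits = (1, 0, 1, 1, 0, 0)

v_2(a) = 2 ≥ 1, so the series converges in ℤ_2 to 1/(1 − a) = 1/(1 − 124) = -1/123. Expand this rational in ℤ_2: compute digits iteratively via d_i = x_i mod 2, x_{i+1} = (x_i − d_i)/2. The first 6 digits are (1, 0, 1, 1, 0, 0).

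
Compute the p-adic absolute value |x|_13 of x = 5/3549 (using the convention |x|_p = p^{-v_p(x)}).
|5/3549|_13 = 169

Step 1 — compute v_13(x) by factoring powers of 13 out of the numerator and denominator: v_13(5/3549) = -2. Step 2 — apply |x|_p = p^{-v_p(x)} = 13^{2} = 169.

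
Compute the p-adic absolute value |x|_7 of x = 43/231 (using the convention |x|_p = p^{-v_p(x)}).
|43/231|_7 = 7

Step 1 — compute v_7(x) by factoring powers of 7 out of the numerator and denominator: v_7(43/231) = -1. Step 2 — apply |x|_p = p^{-v_p(x)} = 7^{1} = 7.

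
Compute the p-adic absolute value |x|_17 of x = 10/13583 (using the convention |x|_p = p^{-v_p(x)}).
|10/13583|_17 = 289

Step 1 — compute v_17(x) by factoring powers of 17 out of the numerator and denominator: v_17(10/13583) = -2. Step 2 — apply |x|_p = p^{-v_p(x)} = 17^{2} = 289.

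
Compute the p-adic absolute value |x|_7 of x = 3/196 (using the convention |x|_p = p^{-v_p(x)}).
|3/196|_7 = 49

Step 1 — compute v_7(x) by factoring powers of 7 out of the numerator and denominator: v_7(3/196) = -2. Step 2 — apply |x|_p = p^{-v_p(x)} = 7^{2} = 49.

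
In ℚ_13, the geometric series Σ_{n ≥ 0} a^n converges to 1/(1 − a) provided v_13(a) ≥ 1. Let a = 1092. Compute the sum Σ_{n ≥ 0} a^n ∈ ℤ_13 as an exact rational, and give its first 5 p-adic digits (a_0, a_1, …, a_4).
Σ a^n = 1/(1 − a) = -1/1091;  first 5 digits = (1, 6, 3, 5, 0)

v_13(a) = 1 ≥ 1, so the series converges in ℤ_13 to 1/(1 − a) = 1/(1 − 1092) = -1/1091. Expand this rational in ℤ_13: compute digits iteratively via d_i = x_i mod 13, x_{i+1} = (x_i − d_i)/13. The first 5 digits are (1, 6, 3, 5, 0).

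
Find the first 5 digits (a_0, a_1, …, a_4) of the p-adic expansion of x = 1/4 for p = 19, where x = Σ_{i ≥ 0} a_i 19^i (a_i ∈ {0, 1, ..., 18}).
(a_0, …, a_4) = (5, 14, 4, 14, 4)

v_19(1/4) = 0 (numerator and denominator both coprime to 19), so x ∈ ℤ_19^×. Compute digits iteratively via a_i = x_i mod 19, x_{i+1} = (x_i − a_i)/19, with x_0 = x:
  x_0 = 1/4;  a_0 = 5;  x_1 = (x_0 − 5)/19 = -1/4
  x_1 = -1/4;  a_1 = 14;  x_2 = (x_1 − 14)/19 = -3/4
  x_2 = -3/4;  a_2 = 4;  x_3 = (x_2 − 4)/19 = -1/4
  x_3 = -1/4;  a_3 = 14;  x_4 = (x_3 − 14)/19 = -3/4
  x_4 = -3/4;  a_4 = 4;  x_5 = (x_4 − 4)/19 = -1/4
Digits: (5, 14, 4, 14, 4).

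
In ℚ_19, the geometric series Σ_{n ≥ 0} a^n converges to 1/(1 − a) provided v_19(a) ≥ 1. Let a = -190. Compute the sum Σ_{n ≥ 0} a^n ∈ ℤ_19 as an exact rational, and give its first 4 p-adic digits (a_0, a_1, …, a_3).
Σ a^n = 1/(1 − a) = 1/191;  first 4 digits = (1, 9, 4, 12)

v_19(a) = 1 ≥ 1, so the series converges in ℤ_19 to 1/(1 − a) = 1/(1 − (-190)) = 1/191. Expand this rational in ℤ_19: compute digits iteratively via d_i = x_i mod 19, x_{i+1} = (x_i − d_i)/19. The first 4 digits are (1, 9, 4, 12).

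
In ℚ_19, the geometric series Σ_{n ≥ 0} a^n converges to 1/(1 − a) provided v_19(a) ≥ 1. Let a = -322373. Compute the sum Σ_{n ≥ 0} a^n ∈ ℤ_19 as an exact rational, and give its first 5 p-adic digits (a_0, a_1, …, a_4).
Σ a^n = 1/(1 − a) = 1/322374;  first 5 digits = (1, 0, 0, 10, 16)

v_19(a) = 3 ≥ 1, so the series converges in ℤ_19 to 1/(1 − a) = 1/(1 − (-322373)) = 1/322374. Expand this rational in ℤ_19: compute digits iteratively via d_i = x_i mod 19, x_{i+1} = (x_i − d_i)/19. The first 5 digits are (1, 0, 0, 10, 16).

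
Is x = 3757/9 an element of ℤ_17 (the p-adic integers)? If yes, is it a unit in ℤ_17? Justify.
x ∈ ℤ_17 but not a unit; v_17(x) = 2 > 0

ℤ_17 = {x ∈ ℚ_17 : v_17(x) ≥ 0} and ℤ_17^× = {x ∈ ℤ_17 : v_17(x) = 0}. Here v_17(3757/9) = v_17(num) − v_17(den) = 2; compare against these criteria.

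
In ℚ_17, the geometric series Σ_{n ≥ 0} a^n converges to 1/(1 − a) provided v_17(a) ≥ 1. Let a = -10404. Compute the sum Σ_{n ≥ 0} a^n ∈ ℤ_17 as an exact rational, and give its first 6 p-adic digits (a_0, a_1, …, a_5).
Σ a^n = 1/(1 − a) = 1/10405;  first 6 digits = (1, 0, 15, 14, 3, 8)

v_17(a) = 2 ≥ 1, so the series converges in ℤ_17 to 1/(1 − a) = 1/(1 − (-10404)) = 1/10405. Expand this rational in ℤ_17: compute digits iteratively via d_i = x_i mod 17, x_{i+1} = (x_i − d_i)/17. The first 6 digits are (1, 0, 15, 14, 3, 8).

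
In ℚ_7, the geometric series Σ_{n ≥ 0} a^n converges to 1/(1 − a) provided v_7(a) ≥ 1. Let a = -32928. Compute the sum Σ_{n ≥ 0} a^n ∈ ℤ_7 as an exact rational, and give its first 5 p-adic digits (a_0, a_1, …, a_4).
Σ a^n = 1/(1 − a) = 1/32929;  first 5 digits = (1, 0, 0, 2, 0)

v_7(a) = 3 ≥ 1, so the series converges in ℤ_7 to 1/(1 − a) = 1/(1 − (-32928)) = 1/32929. Expand this rational in ℤ_7: compute digits iteratively via d_i = x_i mod 7, x_{i+1} = (x_i − d_i)/7. The first 5 digits are (1, 0, 0, 2, 0).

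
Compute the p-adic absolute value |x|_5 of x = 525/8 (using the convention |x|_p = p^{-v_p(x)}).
|525/8|_5 = 1/25

Step 1 — compute v_5(x) by factoring powers of 5 out of the numerator and denominator: v_5(525/8) = 2. Step 2 — apply |x|_p = p^{-v_p(x)} = 5^{-2} = 1/25.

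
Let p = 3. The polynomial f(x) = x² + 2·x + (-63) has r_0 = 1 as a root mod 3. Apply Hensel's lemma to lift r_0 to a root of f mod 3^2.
r_1 = 7 (mod 9)

Hensel: r_{i+1} = r_i − f(r_i)·(f′(r_i))^{-1} mod 3^{i+2}, f′(x) = 2x + 2. Iterate:
  r_0 = 1 (mod 3)
  r_1 = 7 (mod 9)
Final: r = 7 satisfies f(r) ≡ 0 mod 3^2.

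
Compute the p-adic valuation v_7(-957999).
v_7(-957999) = 5

v_7(n) is the largest exponent k such that 7^k divides n. Factor out: -957999 = -7^5 · 57. (Sign doesn't affect v_p.) So v_7(-957999) = 5.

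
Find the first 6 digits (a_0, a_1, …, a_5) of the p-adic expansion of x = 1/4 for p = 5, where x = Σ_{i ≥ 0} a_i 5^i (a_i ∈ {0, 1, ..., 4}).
(a_0, …, a_5) = (4, 3, 3, 3, 3, 3)

v_5(1/4) = 0 (numerator and denominator both coprime to 5), so x ∈ ℤ_5^×. Compute digits iteratively via a_i = x_i mod 5, x_{i+1} = (x_i − a_i)/5, with x_0 = x:
  x_0 = 1/4;  a_0 = 4;  x_1 = (x_0 − 4)/5 = -3/4
  x_1 = -3/4;  a_1 = 3;  x_2 = (x_1 − 3)/5 = -3/4
  x_2 = -3/4;  a_2 = 3;  x_3 = (x_2 − 3)/5 = -3/4
  x_3 = -3/4;  a_3 = 3;  x_4 = (x_3 − 3)/5 = -3/4
  x_4 = -3/4;  a_4 = 3;  x_5 = (x_4 − 3)/5 = -3/4
  x_5 = -3/4;  a_5 = 3;  x_6 = (x_5 − 3)/5 = -3/4
Digits: (4, 3, 3, 3, 3, 3).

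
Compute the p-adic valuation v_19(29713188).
v_19(29713188) = 5

v_19(n) is the largest exponent k such that 19^k divides n. Factor out: 29713188 = 19^5 · 12. (Sign doesn't affect v_p.) So v_19(29713188) = 5.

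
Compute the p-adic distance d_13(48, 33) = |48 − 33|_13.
d_13(48, 33) = 1

Step 1 — x − y = 48 − 33 = 15. Step 2 — v_13(15) = 0 (factor: 15 = (13^0 · 15); the sign does not affect v_p). Step 3 — |x − y|_13 = 13^{0} = 1.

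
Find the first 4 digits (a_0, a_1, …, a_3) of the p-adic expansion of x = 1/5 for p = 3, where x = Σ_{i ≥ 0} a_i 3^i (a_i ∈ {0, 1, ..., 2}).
(a_0, …, a_3) = (2, 0, 1, 2)

v_3(1/5) = 0 (numerator and denominator both coprime to 3), so x ∈ ℤ_3^×. Compute digits iteratively via a_i = x_i mod 3, x_{i+1} = (x_i − a_i)/3, with x_0 = x:
  x_0 = 1/5;  a_0 = 2;  x_1 = (x_0 − 2)/3 = -3/5
  x_1 = -3/5;  a_1 = 0;  x_2 = (x_1 − 0)/3 = -1/5
  x_2 = -1/5;  a_2 = 1;  x_3 = (x_2 − 1)/3 = -2/5
  x_3 = -2/5;  a_3 = 2;  x_4 = (x_3 − 2)/3 = -4/5
Digits: (2, 0, 1, 2).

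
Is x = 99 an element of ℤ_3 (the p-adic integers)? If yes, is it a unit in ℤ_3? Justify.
x ∈ ℤ_3 but not a unit; v_3(x) = 2 > 0

ℤ_3 = {x ∈ ℚ_3 : v_3(x) ≥ 0} and ℤ_3^× = {x ∈ ℤ_3 : v_3(x) = 0}. Here v_3(99) = v_3(num) − v_3(den) = 2; compare against these criteria.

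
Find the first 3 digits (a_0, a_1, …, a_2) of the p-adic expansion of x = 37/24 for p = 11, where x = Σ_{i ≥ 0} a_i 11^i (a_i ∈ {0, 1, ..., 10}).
(a_0, …, a_2) = (2, 5, 0)

v_11(37/24) = 0 (numerator and denominator both coprime to 11), so x ∈ ℤ_11^×. Compute digits iteratively via a_i = x_i mod 11, x_{i+1} = (x_i − a_i)/11, with x_0 = x:
  x_0 = 37/24;  a_0 = 2;  x_1 = (x_0 − 2)/11 = -1/24
  x_1 = -1/24;  a_1 = 5;  x_2 = (x_1 − 5)/11 = -11/24
  x_2 = -11/24;  a_2 = 0;  x_3 = (x_2 − 0)/11 = -1/24
Digits: (2, 5, 0).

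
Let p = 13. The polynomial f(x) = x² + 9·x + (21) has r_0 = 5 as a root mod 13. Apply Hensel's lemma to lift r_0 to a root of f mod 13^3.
r_2 = 1032 (mod 2197)

Hensel: r_{i+1} = r_i − f(r_i)·(f′(r_i))^{-1} mod 13^{i+2}, f′(x) = 2x + 9. Iterate:
  r_0 = 5 (mod 13)
  r_1 = 18 (mod 169)
  r_2 = 1032 (mod 2197)
Final: r = 1032 satisfies f(r) ≡ 0 mod 13^3.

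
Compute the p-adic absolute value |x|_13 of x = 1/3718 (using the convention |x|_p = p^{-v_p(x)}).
|1/3718|_13 = 169

Step 1 — compute v_13(x) by factoring powers of 13 out of the numerator and denominator: v_13(1/3718) = -2. Step 2 — apply |x|_p = p^{-v_p(x)} = 13^{2} = 169.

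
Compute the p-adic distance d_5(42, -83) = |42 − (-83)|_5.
d_5(42, -83) = 1/125

Step 1 — x − y = 42 − (-83) = 125. Step 2 — v_5(125) = 3 (factor: 125 = (5^3 · 1); the sign does not affect v_p). Step 3 — |x − y|_5 = 5^{-3} = 1/125.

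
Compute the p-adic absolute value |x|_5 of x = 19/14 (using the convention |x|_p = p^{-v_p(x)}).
|19/14|_5 = 1

Step 1 — compute v_5(x) by factoring powers of 5 out of the numerator and denominator: v_5(19/14) = 0. Step 2 — apply |x|_p = p^{-v_p(x)} = 5^{0} = 1.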